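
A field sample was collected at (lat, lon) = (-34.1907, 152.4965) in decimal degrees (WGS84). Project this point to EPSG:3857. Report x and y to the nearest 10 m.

Web Mercator is spherical with R = a = 6378137 m.
x = R·λ = 6378137 × 2.661566023 = 16975832.728 m.
y = R·ln tan(π/4 + φ/2) = 6378137 × -0.635677348 = -4054437.210 m.

x 16975830 m, y -4054440 m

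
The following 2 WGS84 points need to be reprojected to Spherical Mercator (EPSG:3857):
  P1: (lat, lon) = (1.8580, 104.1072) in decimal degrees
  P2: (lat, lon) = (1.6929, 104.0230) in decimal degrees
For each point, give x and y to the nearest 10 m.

P1: x 11589160 m, y 206870 m; P2: x 11579790 m, y 188480 m

Web Mercator: x = R·λ, y = R·ln tan(π/4+φ/2), R = 6378137 m.
P1 (1.8580°, 104.1072°) → (11589160.492, 206867.874) m.
P2 (1.6929°, 104.0230°) → (11579787.391, 188480.192) m.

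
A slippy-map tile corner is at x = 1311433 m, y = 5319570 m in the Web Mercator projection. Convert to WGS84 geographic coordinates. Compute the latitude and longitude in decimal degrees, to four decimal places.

R = 6378137 m. λ = x/R = 11.78080308°.
φ = 2·arctan(exp(y/R)) − 90° = 2·arctan(2.30258) − 90° = 43.04989854°.

lat 43.0499°, lon 11.7808°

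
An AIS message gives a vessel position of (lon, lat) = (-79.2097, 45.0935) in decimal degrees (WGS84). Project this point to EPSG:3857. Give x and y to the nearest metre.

x -8817583 m, y 5636253 m

Web Mercator is spherical with R = a = 6378137 m.
x = R·λ = 6378137 × -1.382470065 = -8817583.470 m.
y = R·ln tan(π/4 + φ/2) = 6378137 × 0.883683304 = 5636253.178 m.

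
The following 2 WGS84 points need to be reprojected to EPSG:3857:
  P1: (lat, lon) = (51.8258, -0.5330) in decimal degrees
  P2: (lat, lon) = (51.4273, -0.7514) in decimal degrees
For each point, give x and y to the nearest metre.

P1: x -59333 m, y 6768689 m; P2: x -83645 m, y 6697229 m

Web Mercator: x = R·λ, y = R·ln tan(π/4+φ/2), R = 6378137 m.
P1 (51.8258°, -0.5330°) → (-59333.289, 6768688.940) m.
P2 (51.4273°, -0.7514°) → (-83645.465, 6697229.057) m.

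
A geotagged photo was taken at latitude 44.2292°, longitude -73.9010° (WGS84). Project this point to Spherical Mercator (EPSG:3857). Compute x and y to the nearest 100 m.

x -8226600 m, y 5501000 m

Web Mercator is spherical with R = a = 6378137 m.
x = R·λ = 6378137 × -1.289815771 = -8226621.689 m.
y = R·ln tan(π/4 + φ/2) = 6378137 × 0.862474449 = 5500980.193 m.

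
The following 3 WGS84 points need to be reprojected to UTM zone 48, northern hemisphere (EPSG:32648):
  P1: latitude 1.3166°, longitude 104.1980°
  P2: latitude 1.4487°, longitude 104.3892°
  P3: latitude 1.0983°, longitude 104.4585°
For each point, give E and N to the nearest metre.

UTM zone 48N: λ₀ = 105°, k₀ = 0.9996.
P1 (1.3166°, 104.1980°) → (410777.952, 145538.464) m.
P2 (1.4487°, 104.3892°) → (432053.538, 160134.377) m.
P3 (1.0983°, 104.4585°) → (439754.701, 121400.756) m.

P1: E 410778 m, N 145538 m; P2: E 432054 m, N 160134 m; P3: E 439755 m, N 121401 m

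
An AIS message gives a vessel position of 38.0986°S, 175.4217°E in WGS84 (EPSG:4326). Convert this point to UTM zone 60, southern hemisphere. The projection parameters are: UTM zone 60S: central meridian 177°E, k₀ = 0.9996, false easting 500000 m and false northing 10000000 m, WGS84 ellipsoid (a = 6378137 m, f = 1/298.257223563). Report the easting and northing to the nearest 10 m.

E 361610 m, N 5782070 m

Zone 60 central meridian λ₀ = 6×60 − 183 = 177°; Δλ = -1.5783°.
Transverse Mercator on WGS84 with k₀ = 0.9996 gives E = 361610.997 m, N = 5782068.769 m.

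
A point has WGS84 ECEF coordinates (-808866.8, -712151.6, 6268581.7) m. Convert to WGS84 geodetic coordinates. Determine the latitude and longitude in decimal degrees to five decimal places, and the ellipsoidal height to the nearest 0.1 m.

λ = atan2(Y, X) = -138.63830091°; p = √(X²+Y²) = 1077694.5 m.
Bowring's method on WGS84 (a = 6378137 m, b = 6356752.314 m) gives φ = 80.30910044°, h = 3182.495 m.

lat 80.30910°, lon -138.63830°, h 3182.5 m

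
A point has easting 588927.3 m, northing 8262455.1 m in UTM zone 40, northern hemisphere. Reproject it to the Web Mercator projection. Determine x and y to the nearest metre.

Unproject from UTM 40N (λ₀ = 57°) → φ = 74.43200022°, λ = 59.96959901°.
Web Mercator (R = 6378137 m): x = 6675785.225 m, y = 12692350.251 m.

x 6675785 m, y 12692350 m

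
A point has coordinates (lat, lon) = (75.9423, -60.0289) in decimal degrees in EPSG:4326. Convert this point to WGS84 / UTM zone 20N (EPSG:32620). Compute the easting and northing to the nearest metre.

Zone 20 central meridian λ₀ = 6×20 − 183 = -63°; Δλ = +2.9711°.
Transverse Mercator on WGS84 with k₀ = 0.9996 gives E = 580526.871 m, N = 8430772.888 m.

E 580527 m, N 8430773 m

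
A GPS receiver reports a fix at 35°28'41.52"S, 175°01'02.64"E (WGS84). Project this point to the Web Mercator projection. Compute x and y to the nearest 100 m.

Web Mercator is spherical with R = a = 6378137 m.
x = R·λ = 6378137 × 3.054629878 = 19482847.848 m.
y = R·ln tan(π/4 + φ/2) = 6378137 × -0.663055373 = -4229058.006 m.

x 19482800 m, y -4229100 m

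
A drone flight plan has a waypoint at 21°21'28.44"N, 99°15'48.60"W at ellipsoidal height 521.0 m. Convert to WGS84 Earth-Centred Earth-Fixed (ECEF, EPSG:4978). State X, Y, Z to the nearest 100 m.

X -956700 m, Y -5865700 m, Z 2308500 m

WGS84: a = 6378137 m, e² = 0.006694380; N(φ) = a/√(1−e²sin²φ) = 6380970.516 m.
X = (N+h)·cosφ·cosλ = -956712.802 m; Y = (N+h)·cosφ·sinλ = -5865725.204 m; Z = (N(1−e²)+h)·sinφ = 2308534.657 m.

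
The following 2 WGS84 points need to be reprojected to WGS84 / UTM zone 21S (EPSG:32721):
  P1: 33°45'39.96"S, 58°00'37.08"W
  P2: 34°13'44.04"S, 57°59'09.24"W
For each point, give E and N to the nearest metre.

UTM zone 21S: λ₀ = -57°, k₀ = 0.9996.
P1 (-33.7611°, -58.0103°) → (406438.742, 6263873.823) m.
P2 (-34.2289°, -57.9859°) → (409197.550, 6212024.104) m.

P1: E 406439 m, N 6263874 m; P2: E 409198 m, N 6212024 m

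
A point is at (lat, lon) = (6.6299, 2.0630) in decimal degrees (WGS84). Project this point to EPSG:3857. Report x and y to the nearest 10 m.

x 229650 m, y 739690 m

Web Mercator is spherical with R = a = 6378137 m.
x = R·λ = 6378137 × 0.036006142 = 229652.110 m.
y = R·ln tan(π/4 + φ/2) = 6378137 × 0.115972679 = 739689.634 m.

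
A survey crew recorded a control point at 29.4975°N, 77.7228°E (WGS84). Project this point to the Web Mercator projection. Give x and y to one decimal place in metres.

x 8652062.5 m, y 3439120.3 m

Web Mercator is spherical with R = a = 6378137 m.
x = R·λ = 6378137 × 1.356518764 = 8652062.519 m.
y = R·ln tan(π/4 + φ/2) = 6378137 × 0.539204522 = 3439120.312 m.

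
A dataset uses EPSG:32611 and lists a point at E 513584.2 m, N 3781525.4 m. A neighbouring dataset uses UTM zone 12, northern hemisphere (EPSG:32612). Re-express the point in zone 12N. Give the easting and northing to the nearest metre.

E -39715 m, N 3797032 m

UTM 11N → geographic: φ = 34.17460027°, λ = -116.85259959°.
UTM 12N (λ₀ = -111°) forward: E = -39714.865 m, N = 3797031.665 m.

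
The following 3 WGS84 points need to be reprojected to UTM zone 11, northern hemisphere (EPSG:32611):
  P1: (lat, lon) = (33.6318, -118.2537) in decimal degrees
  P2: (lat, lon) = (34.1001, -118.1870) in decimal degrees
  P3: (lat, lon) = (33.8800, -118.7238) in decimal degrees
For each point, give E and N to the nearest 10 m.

P1: E 383720 m, N 3722040 m; P2: E 390510 m, N 3773890 m; P3: E 340580 m, N 3750190 m

UTM zone 11N: λ₀ = -117°, k₀ = 0.9996.
P1 (33.6318°, -118.2537°) → (383722.775, 3722036.562) m.
P2 (34.1001°, -118.1870°) → (390508.936, 3773890.872) m.
P3 (33.8800°, -118.7238°) → (340578.131, 3750187.867) m.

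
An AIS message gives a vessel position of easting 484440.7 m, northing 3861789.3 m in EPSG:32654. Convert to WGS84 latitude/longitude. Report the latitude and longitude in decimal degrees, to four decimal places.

lat 34.8984°, lon 140.8297°

Zone 54N: λ₀ = 141°, k₀ = 0.9996, false easting 500000 m.
Meridian distance M = (N − FN)/k₀ = 3863334.6 m.
Inverse transverse Mercator on WGS84 gives φ = 34.89839969°, λ = 140.82970053°.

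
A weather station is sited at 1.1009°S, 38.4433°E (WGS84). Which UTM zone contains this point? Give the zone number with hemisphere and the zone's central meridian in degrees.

UTM zone = ⌊(λ + 180)/6⌋ + 1; 38.4433° ∈ [36°, 42°) → zone 37.
Hemisphere: S (φ < 0).
Central meridian λ₀ = 6×37 − 183 = 39°.

Zone 37S, central meridian 39°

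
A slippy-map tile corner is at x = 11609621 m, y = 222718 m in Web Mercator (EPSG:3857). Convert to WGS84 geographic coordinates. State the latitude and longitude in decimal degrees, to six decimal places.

R = 6378137 m. λ = x/R = 104.29099987°.
φ = 2·arctan(exp(y/R)) − 90° = 2·arctan(1.03554) − 90° = 2.00030337°.

lat 2.000303°, lon 104.291000°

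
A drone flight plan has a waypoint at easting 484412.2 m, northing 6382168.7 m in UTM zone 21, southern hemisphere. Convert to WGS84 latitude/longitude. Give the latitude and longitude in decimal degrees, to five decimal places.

lat -32.69810°, lon -57.16630°

Zone 21S: λ₀ = -57°, k₀ = 0.9996, false easting 500000 m, false northing 10000000 m.
Meridian distance M = (N − FN)/k₀ = -3619279.0 m.
Inverse transverse Mercator on WGS84 gives φ = -32.69809990°, λ = -57.16630050°.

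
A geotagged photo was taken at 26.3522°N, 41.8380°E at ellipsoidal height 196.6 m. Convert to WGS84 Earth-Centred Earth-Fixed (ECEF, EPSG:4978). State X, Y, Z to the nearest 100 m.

WGS84: a = 6378137 m, e² = 0.006694380; N(φ) = a/√(1−e²sin²φ) = 6382347.663 m.
X = (N+h)·cosφ·cosλ = 4261060.892 m; Y = (N+h)·cosφ·sinλ = 3814916.398 m; Z = (N(1−e²)+h)·sinφ = 2814167.798 m.

X 4261100 m, Y 3814900 m, Z 2814200 m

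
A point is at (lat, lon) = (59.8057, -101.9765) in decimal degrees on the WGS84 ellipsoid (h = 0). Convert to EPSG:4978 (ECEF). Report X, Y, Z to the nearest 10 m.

X -667320 m, Y -3145830 m, Z 5489620 m

WGS84: a = 6378137 m, e² = 0.006694380; N(φ) = a/√(1−e²sin²φ) = 6394145.878 m.
X = (N+h)·cosφ·cosλ = -667319.088 m; Y = (N+h)·cosφ·sinλ = -3145833.423 m; Z = (N(1−e²)+h)·sinφ = 5489621.825 m.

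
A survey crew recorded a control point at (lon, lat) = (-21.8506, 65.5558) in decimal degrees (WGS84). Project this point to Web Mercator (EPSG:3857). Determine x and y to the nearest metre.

Web Mercator is spherical with R = a = 6378137 m.
x = R·λ = 6378137 × -0.381364914 = -2432397.666 m.
y = R·ln tan(π/4 + φ/2) = 6378137 × 1.529650152 = 9756318.234 m.

x -2432398 m, y 9756318 m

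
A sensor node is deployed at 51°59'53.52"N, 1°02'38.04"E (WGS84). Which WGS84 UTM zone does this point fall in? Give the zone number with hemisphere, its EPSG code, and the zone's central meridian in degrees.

Zone 31N (EPSG:32631), central meridian 3°

UTM zone = ⌊(λ + 180)/6⌋ + 1; 1.0439° ∈ [0°, 6°) → zone 31.
Hemisphere: N (φ ≥ 0).
Central meridian λ₀ = 6×31 − 183 = 3°.
EPSG code: 32631.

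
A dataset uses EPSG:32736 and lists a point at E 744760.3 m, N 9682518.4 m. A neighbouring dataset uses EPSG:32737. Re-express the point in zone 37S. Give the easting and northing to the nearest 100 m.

UTM 36S → geographic: φ = -2.87020017°, λ = 35.20180028°.
UTM 37S (λ₀ = 39°) forward: E = 77572.086 m, N = 9682052.088 m.

E 77600 m, N 9682100 m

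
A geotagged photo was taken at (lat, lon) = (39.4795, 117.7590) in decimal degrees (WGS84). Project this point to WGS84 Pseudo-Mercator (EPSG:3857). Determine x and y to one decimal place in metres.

Web Mercator is spherical with R = a = 6378137 m.
x = R·λ = 6378137 × 2.055282274 = 13108871.916 m.
y = R·ln tan(π/4 + φ/2) = 6378137 × 0.751095568 = 4790590.434 m.

x 13108871.9 m, y 4790590.4 m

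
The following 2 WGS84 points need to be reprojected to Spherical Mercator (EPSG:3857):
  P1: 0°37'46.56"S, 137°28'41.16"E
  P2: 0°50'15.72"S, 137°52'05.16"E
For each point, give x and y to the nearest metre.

Web Mercator: x = R·λ, y = R·ln tan(π/4+φ/2), R = 6378137 m.
P1 (-0.6296°, 137.4781°) → (15303992.087, -70088.162) m.
P2 (-0.8377°, 137.8681°) → (15347406.689, -93255.660) m.

P1: x 15303992 m, y -70088 m; P2: x 15347407 m, y -93256 m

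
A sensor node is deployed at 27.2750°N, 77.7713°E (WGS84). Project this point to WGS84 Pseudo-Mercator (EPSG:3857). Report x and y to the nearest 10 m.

Web Mercator is spherical with R = a = 6378137 m.
x = R·λ = 6378137 × 1.357365249 = 8657461.514 m.
y = R·ln tan(π/4 + φ/2) = 6378137 × 0.495108772 = 3157871.578 m.

x 8657460 m, y 3157870 m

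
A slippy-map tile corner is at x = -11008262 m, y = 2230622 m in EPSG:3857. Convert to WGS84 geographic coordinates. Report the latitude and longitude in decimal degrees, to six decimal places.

lat 19.641604°, lon -98.888900°

R = 6378137 m. λ = x/R = -98.88890006°.
φ = 2·arctan(exp(y/R)) − 90° = 2·arctan(1.41868) − 90° = 19.64160415°.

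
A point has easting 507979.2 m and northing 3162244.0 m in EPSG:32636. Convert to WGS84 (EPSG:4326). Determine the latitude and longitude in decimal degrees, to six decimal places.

Zone 36N: λ₀ = 33°, k₀ = 0.9996, false easting 500000 m.
Meridian distance M = (N − FN)/k₀ = 3163509.4 m.
Inverse transverse Mercator on WGS84 gives φ = 28.58710041°, λ = 33.08159985°.

lat 28.587100°, lon 33.081600°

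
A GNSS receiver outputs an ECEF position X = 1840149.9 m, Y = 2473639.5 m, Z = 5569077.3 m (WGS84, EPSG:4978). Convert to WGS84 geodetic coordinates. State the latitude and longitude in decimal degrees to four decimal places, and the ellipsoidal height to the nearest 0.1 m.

lat 61.1939°, lon 53.3543°, h 3756.5 m

λ = atan2(Y, X) = 53.35429950°; p = √(X²+Y²) = 3083025.1 m.
Bowring's method on WGS84 (a = 6378137 m, b = 6356752.314 m) gives φ = 61.19389992°, h = 3756.547 m.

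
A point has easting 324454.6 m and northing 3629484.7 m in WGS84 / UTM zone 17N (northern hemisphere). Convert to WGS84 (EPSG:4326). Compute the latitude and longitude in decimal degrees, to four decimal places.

Zone 17N: λ₀ = -81°, k₀ = 0.9996, false easting 500000 m.
Meridian distance M = (N − FN)/k₀ = 3630937.1 m.
Inverse transverse Mercator on WGS84 gives φ = 32.78930045°, λ = -82.87459982°.

lat 32.7893°, lon -82.8746°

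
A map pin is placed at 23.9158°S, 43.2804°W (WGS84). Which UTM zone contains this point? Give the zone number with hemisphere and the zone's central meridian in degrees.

Zone 23S, central meridian -45°

UTM zone = ⌊(λ + 180)/6⌋ + 1; -43.2804° ∈ [-48°, -42°) → zone 23.
Hemisphere: S (φ < 0).
Central meridian λ₀ = 6×23 − 183 = -45°.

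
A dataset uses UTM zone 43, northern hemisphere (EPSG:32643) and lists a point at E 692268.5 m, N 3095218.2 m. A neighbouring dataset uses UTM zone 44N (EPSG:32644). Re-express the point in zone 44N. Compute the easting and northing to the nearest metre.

E 101953 m, N 3100277 m

UTM 43N → geographic: φ = 27.96819964°, λ = 76.95470032°.
UTM 44N (λ₀ = 81°) forward: E = 101952.725 m, N = 3100276.831 m.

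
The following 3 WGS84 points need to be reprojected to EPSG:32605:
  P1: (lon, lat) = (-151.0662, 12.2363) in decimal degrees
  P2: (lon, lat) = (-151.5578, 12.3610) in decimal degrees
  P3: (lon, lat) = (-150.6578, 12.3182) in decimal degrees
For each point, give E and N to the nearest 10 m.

P1: E 710360 m, N 1353440 m; P2: E 656800 m, N 1366900 m; P3: E 754730 m, N 1362850 m

UTM zone 5N: λ₀ = -153°, k₀ = 0.9996.
P1 (12.2363°, -151.0662°) → (710363.169, 1353436.061) m.
P2 (12.3610°, -151.5578°) → (656799.715, 1366895.343) m.
P3 (12.3182°, -150.6578°) → (754731.729, 1362851.208) m.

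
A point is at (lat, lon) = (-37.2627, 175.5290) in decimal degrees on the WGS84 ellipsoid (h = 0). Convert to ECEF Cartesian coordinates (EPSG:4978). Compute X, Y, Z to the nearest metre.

X -5066928 m, Y 396196 m, Z -3840637 m

WGS84: a = 6378137 m, e² = 0.006694380; N(φ) = a/√(1−e²sin²φ) = 6385977.799 m.
X = (N+h)·cosφ·cosλ = -5066928.057 m; Y = (N+h)·cosφ·sinλ = 396195.501 m; Z = (N(1−e²)+h)·sinφ = -3840636.654 m.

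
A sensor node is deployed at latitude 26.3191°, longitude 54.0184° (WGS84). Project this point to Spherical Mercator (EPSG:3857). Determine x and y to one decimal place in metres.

x 6013300.8 m, y 3038656.8 m

Web Mercator is spherical with R = a = 6378137 m.
x = R·λ = 6378137 × 0.942798937 = 6013300.781 m.
y = R·ln tan(π/4 + φ/2) = 6378137 × 0.476417616 = 3038656.825 m.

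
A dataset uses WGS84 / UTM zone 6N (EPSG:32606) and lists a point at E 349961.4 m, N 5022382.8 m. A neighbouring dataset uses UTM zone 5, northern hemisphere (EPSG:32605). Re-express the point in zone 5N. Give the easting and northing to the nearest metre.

E 820054 m, N 5028721 m

UTM 6N → geographic: φ = 45.33890013°, λ = -148.91499998°.
UTM 5N (λ₀ = -153°) forward: E = 820053.880 m, N = 5028721.148 m.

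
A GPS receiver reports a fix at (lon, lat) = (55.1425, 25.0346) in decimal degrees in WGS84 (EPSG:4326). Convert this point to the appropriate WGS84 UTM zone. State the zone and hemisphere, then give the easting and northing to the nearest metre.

Zone 40N: E 312592 m, N 2770065 m

Longitude 55.1425° lies in the 6° band [54°, 60°), giving zone 40; latitude is north of the equator, so 40N.
Zone 40 central meridian λ₀ = 6×40 − 183 = 57°; Δλ = -1.8575°.
Transverse Mercator on WGS84 with k₀ = 0.9996 gives E = 312591.520 m, N = 2770064.777 m.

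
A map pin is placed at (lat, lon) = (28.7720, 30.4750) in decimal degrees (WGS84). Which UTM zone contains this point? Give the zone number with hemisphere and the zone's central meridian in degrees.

Zone 36N, central meridian 33°

UTM zone = ⌊(λ + 180)/6⌋ + 1; 30.4750° ∈ [30°, 36°) → zone 36.
Hemisphere: N (φ ≥ 0).
Central meridian λ₀ = 6×36 − 183 = 33°.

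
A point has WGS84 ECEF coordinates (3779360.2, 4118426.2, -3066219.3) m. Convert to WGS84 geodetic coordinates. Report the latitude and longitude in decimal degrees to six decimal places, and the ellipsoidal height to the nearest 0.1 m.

lat -28.909300°, lon 47.458300°, h 2304.9 m

λ = atan2(Y, X) = 47.45830001°; p = √(X²+Y²) = 5589722.5 m.
Bowring's method on WGS84 (a = 6378137 m, b = 6356752.314 m) gives φ = -28.90930048°, h = 2304.864 m.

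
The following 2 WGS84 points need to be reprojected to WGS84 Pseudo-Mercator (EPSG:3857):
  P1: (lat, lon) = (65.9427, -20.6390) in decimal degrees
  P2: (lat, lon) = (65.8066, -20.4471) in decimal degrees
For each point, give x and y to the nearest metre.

Web Mercator: x = R·λ, y = R·ln tan(π/4+φ/2), R = 6378137 m.
P1 (65.9427°, -20.6390°) → (-2297522.970, 9861181.080) m.
P2 (65.8066°, -20.4471°) → (-2276160.760, 9824113.914) m.

P1: x -2297523 m, y 9861181 m; P2: x -2276161 m, y 9824114 m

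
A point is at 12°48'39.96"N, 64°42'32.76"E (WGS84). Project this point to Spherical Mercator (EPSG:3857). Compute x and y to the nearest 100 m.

x 7203400 m, y 1438200 m

Web Mercator is spherical with R = a = 6378137 m.
x = R·λ = 6378137 × 1.129386851 = 7203384.062 m.
y = R·ln tan(π/4 + φ/2) = 6378137 × 0.225482623 = 1438159.061 m.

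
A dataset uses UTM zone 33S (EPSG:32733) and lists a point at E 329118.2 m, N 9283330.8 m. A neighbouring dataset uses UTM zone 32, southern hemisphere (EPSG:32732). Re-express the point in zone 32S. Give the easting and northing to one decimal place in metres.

E 993037.0 m, N 9281424.2 m

UTM 33S → geographic: φ = -6.48130037°, λ = 13.45470016°.
UTM 32S (λ₀ = 9°) forward: E = 993037.044 m, N = 9281424.159 m.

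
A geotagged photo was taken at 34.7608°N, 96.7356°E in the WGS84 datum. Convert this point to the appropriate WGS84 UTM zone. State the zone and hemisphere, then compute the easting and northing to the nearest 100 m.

Longitude 96.7356° lies in the 6° band [96°, 102°), giving zone 47; latitude is north of the equator, so 47N.
Zone 47 central meridian λ₀ = 6×47 − 183 = 99°; Δλ = -2.2644°.
Transverse Mercator on WGS84 with k₀ = 0.9996 gives E = 292751.216 m, N = 3848852.916 m.

Zone 47N: E 292800 m, N 3848900 m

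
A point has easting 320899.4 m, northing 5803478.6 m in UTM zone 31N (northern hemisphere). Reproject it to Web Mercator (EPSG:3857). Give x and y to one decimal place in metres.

x 41210.5 m, y 6864078.2 m

Unproject from UTM 31N (λ₀ = 3°) → φ = 52.35229990°, λ = 0.37020021°.
Web Mercator (R = 6378137 m): x = 41210.499 m, y = 6864078.186 m.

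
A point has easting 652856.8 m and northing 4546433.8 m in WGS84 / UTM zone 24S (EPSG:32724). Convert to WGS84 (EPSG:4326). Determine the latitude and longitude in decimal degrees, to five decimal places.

lat -49.21580°, lon -36.90100°

Zone 24S: λ₀ = -39°, k₀ = 0.9996, false easting 500000 m, false northing 10000000 m.
Meridian distance M = (N − FN)/k₀ = -5455748.5 m.
Inverse transverse Mercator on WGS84 gives φ = -49.21580036°, λ = -36.90100017°.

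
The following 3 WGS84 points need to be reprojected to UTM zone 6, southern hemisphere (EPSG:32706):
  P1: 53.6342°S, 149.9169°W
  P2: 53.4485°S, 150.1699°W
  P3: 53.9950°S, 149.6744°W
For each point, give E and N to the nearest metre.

UTM zone 6S: λ₀ = -147°, k₀ = 0.9996.
P1 (-53.6342°, -149.9169°) → (307150.923, 4053221.812) m.
P2 (-53.4485°, -150.1699°) → (289509.029, 4073156.084) m.
P3 (-53.9950°, -149.6744°) → (324692.928, 4013723.809) m.

P1: E 307151 m, N 4053222 m; P2: E 289509 m, N 4073156 m; P3: E 324693 m, N 4013724 m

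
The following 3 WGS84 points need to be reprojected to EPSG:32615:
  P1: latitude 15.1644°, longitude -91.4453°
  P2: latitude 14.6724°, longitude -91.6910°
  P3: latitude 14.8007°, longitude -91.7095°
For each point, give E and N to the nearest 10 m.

P1: E 667030 m, N 1677100 m; P2: E 640950 m, N 1622500 m; P3: E 638880 m, N 1636680 m

UTM zone 15N: λ₀ = -93°, k₀ = 0.9996.
P1 (15.1644°, -91.4453°) → (667031.288, 1677102.405) m.
P2 (14.6724°, -91.6910°) → (640950.001, 1622500.373) m.
P3 (14.8007°, -91.7095°) → (638876.334, 1636682.303) m.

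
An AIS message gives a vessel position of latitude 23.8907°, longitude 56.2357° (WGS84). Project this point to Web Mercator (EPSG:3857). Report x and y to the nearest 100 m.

x 6260100 m, y 2740100 m

Web Mercator is spherical with R = a = 6378137 m.
x = R·λ = 6378137 × 0.981498122 = 6260129.488 m.
y = R·ln tan(π/4 + φ/2) = 6378137 × 0.429607434 = 2740095.073 m.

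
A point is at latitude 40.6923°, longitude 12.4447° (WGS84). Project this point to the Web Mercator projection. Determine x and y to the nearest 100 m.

Web Mercator is spherical with R = a = 6378137 m.
x = R·λ = 6378137 × 0.217200989 = 1385337.667 m.
y = R·ln tan(π/4 + φ/2) = 6378137 × 0.778763670 = 4967061.378 m.

x 1385300 m, y 4967100 m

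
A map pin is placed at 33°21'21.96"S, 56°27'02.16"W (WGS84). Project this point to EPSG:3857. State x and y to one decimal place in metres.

Web Mercator is spherical with R = a = 6378137 m.
x = R·λ = 6378137 × -0.985248835 = -6284052.047 m.
y = R·ln tan(π/4 + φ/2) = 6378137 × -0.618153268 = -3942666.233 m.

x -6284052.0 m, y -3942666.2 m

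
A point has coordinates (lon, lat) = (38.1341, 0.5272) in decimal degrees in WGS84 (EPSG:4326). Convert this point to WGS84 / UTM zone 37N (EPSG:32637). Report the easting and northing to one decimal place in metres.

E 403647.4 m, N 58278.2 m

Zone 37 central meridian λ₀ = 6×37 − 183 = 39°; Δλ = -0.8659°.
Transverse Mercator on WGS84 with k₀ = 0.9996 gives E = 403647.369 m, N = 58278.156 m.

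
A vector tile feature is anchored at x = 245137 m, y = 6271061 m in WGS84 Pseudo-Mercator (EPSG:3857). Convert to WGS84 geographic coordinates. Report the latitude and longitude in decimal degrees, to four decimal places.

R = 6378137 m. λ = x/R = 2.20210314°.
φ = 2·arctan(exp(y/R)) − 90° = 2·arctan(2.67303) − 90° = 48.97759742°.

lat 48.9776°, lon 2.2021°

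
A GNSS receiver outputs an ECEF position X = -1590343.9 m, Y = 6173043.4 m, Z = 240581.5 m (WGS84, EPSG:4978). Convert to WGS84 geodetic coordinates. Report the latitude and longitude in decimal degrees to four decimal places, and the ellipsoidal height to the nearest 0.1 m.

lat 2.1759°, lon 104.4468°, h 1042.3 m

λ = atan2(Y, X) = 104.44679986°; p = √(X²+Y²) = 6374610.5 m.
Bowring's method on WGS84 (a = 6378137 m, b = 6356752.314 m) gives φ = 2.17590027°, h = 1042.258 m.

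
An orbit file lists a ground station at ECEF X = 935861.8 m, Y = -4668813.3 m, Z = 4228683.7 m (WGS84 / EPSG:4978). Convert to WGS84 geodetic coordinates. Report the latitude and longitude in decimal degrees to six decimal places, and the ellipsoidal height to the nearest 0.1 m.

λ = atan2(Y, X) = -78.66529977°; p = √(X²+Y²) = 4761686.1 m.
Bowring's method on WGS84 (a = 6378137 m, b = 6356752.314 m) gives φ = 41.79829996°, h = -367.651 m.

lat 41.798300°, lon -78.665300°, h -367.7 m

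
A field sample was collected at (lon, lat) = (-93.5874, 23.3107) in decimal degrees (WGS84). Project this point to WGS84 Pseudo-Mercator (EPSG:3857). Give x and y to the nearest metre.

x -10418102 m, y 2669636 m

Web Mercator is spherical with R = a = 6378137 m.
x = R·λ = 6378137 × -1.633408268 = -10418101.713 m.
y = R·ln tan(π/4 + φ/2) = 6378137 × 0.418560473 = 2669636.042 m.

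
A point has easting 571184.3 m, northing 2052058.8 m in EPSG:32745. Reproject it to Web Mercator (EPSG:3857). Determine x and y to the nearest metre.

Unproject from UTM 45S (λ₀ = 87°) → φ = -71.62180039°, λ = 89.02319871°.
Web Mercator (R = 6378137 m): x = 9910017.149 m, y = -11618307.422 m.

x 9910017 m, y -11618307 m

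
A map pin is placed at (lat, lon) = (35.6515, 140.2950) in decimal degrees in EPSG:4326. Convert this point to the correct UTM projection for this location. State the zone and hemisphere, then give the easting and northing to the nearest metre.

Longitude 140.2950° lies in the 6° band [138°, 144°), giving zone 54; latitude is north of the equator, so 54N.
Zone 54 central meridian λ₀ = 6×54 − 183 = 141°; Δλ = -0.7050°.
Transverse Mercator on WGS84 with k₀ = 0.9996 gives E = 436181.124 m, N = 3945524.687 m.

Zone 54N: E 436181 m, N 3945525 m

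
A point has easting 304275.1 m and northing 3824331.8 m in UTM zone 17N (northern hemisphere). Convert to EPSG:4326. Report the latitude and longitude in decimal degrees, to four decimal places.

lat 34.5421°, lon -83.1329°

Zone 17N: λ₀ = -81°, k₀ = 0.9996, false easting 500000 m.
Meridian distance M = (N − FN)/k₀ = 3825862.1 m.
Inverse transverse Mercator on WGS84 gives φ = 34.54209979°, λ = -83.13289968°.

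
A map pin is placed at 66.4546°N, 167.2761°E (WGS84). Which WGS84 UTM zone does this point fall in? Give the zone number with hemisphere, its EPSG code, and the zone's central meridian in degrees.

Zone 58N (EPSG:32658), central meridian 165°

UTM zone = ⌊(λ + 180)/6⌋ + 1; 167.2761° ∈ [162°, 168°) → zone 58.
Hemisphere: N (φ ≥ 0).
Central meridian λ₀ = 6×58 − 183 = 165°.
EPSG code: 32658.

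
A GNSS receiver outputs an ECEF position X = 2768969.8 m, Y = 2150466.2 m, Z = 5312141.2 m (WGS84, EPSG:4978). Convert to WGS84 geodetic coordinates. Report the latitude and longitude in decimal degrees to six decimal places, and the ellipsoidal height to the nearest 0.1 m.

λ = atan2(Y, X) = 37.83400084°; p = √(X²+Y²) = 3505951.9 m.
Bowring's method on WGS84 (a = 6378137 m, b = 6356752.314 m) gives φ = 56.75230006°, h = 1571.181 m.

lat 56.752300°, lon 37.834001°, h 1571.2 m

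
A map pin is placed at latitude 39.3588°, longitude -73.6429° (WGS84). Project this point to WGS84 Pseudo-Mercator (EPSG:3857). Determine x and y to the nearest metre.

Web Mercator is spherical with R = a = 6378137 m.
x = R·λ = 6378137 × -1.285311076 = -8197890.129 m.
y = R·ln tan(π/4 + φ/2) = 6378137 × 0.748368636 = 4773197.688 m.

x -8197890 m, y 4773198 m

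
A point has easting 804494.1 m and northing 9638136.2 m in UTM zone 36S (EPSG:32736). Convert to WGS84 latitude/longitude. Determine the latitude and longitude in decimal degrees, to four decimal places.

lat -3.2701°, lon 35.7398°

Zone 36S: λ₀ = 33°, k₀ = 0.9996, false easting 500000 m, false northing 10000000 m.
Meridian distance M = (N − FN)/k₀ = -362008.6 m.
Inverse transverse Mercator on WGS84 gives φ = -3.27010028°, λ = 35.73979973°.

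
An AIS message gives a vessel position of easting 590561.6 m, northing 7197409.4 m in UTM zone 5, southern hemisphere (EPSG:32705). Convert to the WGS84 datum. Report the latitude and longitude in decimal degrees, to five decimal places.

Zone 5S: λ₀ = -153°, k₀ = 0.9996, false easting 500000 m, false northing 10000000 m.
Meridian distance M = (N − FN)/k₀ = -2803712.1 m.
Inverse transverse Mercator on WGS84 gives φ = -25.33719965°, λ = -152.10010019°.

lat -25.33720°, lon -152.10010°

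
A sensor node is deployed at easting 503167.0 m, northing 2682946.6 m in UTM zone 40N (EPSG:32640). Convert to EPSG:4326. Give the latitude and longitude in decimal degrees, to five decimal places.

lat 24.25940°, lon 57.03120°

Zone 40N: λ₀ = 57°, k₀ = 0.9996, false easting 500000 m.
Meridian distance M = (N − FN)/k₀ = 2684020.2 m.
Inverse transverse Mercator on WGS84 gives φ = 24.25940028°, λ = 57.03120008°.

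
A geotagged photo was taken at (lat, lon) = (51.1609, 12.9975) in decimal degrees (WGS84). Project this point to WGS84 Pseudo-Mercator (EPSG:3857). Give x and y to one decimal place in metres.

Web Mercator is spherical with R = a = 6378137 m.
x = R·λ = 6378137 × 0.226849170 = 1446875.082 m.
y = R·ln tan(π/4 + φ/2) = 6378137 × 1.042593562 = 6649804.572 m.

x 1446875.1 m, y 6649804.6 m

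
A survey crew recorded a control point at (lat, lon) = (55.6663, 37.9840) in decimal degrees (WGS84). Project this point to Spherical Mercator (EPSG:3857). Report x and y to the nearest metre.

Web Mercator is spherical with R = a = 6378137 m.
x = R·λ = 6378137 × 0.662945863 = 4228359.538 m.
y = R·ln tan(π/4 + φ/2) = 6378137 × 1.174680038 = 7492270.214 m.

x 4228360 m, y 7492270 m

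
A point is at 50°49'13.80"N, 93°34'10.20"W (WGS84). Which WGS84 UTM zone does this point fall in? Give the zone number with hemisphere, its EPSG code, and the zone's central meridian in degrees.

Zone 15N (EPSG:32615), central meridian -93°

UTM zone = ⌊(λ + 180)/6⌋ + 1; -93.5695° ∈ [-96°, -90°) → zone 15.
Hemisphere: N (φ ≥ 0).
Central meridian λ₀ = 6×15 − 183 = -93°.
EPSG code: 32615.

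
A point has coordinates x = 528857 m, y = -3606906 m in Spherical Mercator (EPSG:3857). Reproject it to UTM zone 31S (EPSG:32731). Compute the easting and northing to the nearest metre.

E 667501 m, N 6591164 m

Web Mercator inverse (R = 6378137 m) → φ = -30.80079874°, λ = 4.75080326°.
UTM 31S forward: E = 667501.214 m, N = 6591163.527 m.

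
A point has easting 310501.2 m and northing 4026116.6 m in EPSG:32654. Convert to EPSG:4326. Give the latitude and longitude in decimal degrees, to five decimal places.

Zone 54N: λ₀ = 141°, k₀ = 0.9996, false easting 500000 m.
Meridian distance M = (N − FN)/k₀ = 4027727.7 m.
Inverse transverse Mercator on WGS84 gives φ = 36.36149981°, λ = 138.88790050°.

lat 36.36150°, lon 138.88790°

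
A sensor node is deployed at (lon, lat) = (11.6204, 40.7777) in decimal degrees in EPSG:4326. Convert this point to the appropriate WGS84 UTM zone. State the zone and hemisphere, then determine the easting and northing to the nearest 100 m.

Zone 32N: E 721100 m, N 4517400 m

Longitude 11.6204° lies in the 6° band [6°, 12°), giving zone 32; latitude is north of the equator, so 32N.
Zone 32 central meridian λ₀ = 6×32 − 183 = 9°; Δλ = +2.6204°.
Transverse Mercator on WGS84 with k₀ = 0.9996 gives E = 721129.889 m, N = 4517384.001 m.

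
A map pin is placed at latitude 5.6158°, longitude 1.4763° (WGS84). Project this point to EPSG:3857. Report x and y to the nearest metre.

Web Mercator is spherical with R = a = 6378137 m.
x = R·λ = 6378137 × 0.025766296 = 164340.964 m.
y = R·ln tan(π/4 + φ/2) = 6378137 × 0.098171512 = 626151.351 m.

x 164341 m, y 626151 m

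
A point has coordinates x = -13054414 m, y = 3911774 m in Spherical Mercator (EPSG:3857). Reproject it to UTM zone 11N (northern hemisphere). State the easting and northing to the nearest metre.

Web Mercator inverse (R = 6378137 m) → φ = 33.12399639°, λ = -117.26979621°.
UTM 11N forward: E = 474832.037 m, N = 3665065.714 m.

E 474832 m, N 3665066 m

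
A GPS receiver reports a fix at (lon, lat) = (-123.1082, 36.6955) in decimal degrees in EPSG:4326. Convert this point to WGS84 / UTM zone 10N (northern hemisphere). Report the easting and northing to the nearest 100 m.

E 490300 m, N 4061100 m

Zone 10 central meridian λ₀ = 6×10 − 183 = -123°; Δλ = -0.1082°.
Transverse Mercator on WGS84 with k₀ = 0.9996 gives E = 490334.535 m, N = 4061099.517 m.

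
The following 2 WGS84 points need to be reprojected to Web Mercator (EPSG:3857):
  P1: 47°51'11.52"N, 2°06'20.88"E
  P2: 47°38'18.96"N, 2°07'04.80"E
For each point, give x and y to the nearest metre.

P1: x 234417 m, y 6082467 m; P2: x 235775 m, y 6046940 m

Web Mercator: x = R·λ, y = R·ln tan(π/4+φ/2), R = 6378137 m.
P1 (47.8532°, 2.1058°) → (234416.584, 6082467.201) m.
P2 (47.6386°, 2.1180°) → (235774.682, 6046939.973) m.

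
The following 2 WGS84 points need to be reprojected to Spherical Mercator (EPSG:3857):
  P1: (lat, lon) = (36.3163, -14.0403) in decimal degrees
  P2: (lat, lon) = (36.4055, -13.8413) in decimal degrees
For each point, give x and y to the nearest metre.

P1: x -1562959 m, y 4344232 m; P2: x -1540806 m, y 4356562 m

Web Mercator: x = R·λ, y = R·ln tan(π/4+φ/2), R = 6378137 m.
P1 (36.3163°, -14.0403°) → (-1562959.047, 4344231.502) m.
P2 (36.4055°, -13.8413°) → (-1540806.468, 4356561.960) m.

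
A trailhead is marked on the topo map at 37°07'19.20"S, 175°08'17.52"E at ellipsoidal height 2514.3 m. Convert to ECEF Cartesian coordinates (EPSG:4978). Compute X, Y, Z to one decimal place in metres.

X -5075510.7 m, Y 431716.2 m, Z -3829714.9 m

WGS84: a = 6378137 m, e² = 0.006694380; N(φ) = a/√(1−e²sin²φ) = 6385927.122 m.
X = (N+h)·cosφ·cosλ = -5075510.663 m; Y = (N+h)·cosφ·sinλ = 431716.157 m; Z = (N(1−e²)+h)·sinφ = -3829714.948 m.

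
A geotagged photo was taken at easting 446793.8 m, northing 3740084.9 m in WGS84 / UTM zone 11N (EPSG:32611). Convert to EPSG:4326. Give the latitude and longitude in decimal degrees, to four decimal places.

lat 33.7996°, lon -117.5748°

Zone 11N: λ₀ = -117°, k₀ = 0.9996, false easting 500000 m.
Meridian distance M = (N − FN)/k₀ = 3741581.5 m.
Inverse transverse Mercator on WGS84 gives φ = 33.79960041°, λ = -117.57479997°.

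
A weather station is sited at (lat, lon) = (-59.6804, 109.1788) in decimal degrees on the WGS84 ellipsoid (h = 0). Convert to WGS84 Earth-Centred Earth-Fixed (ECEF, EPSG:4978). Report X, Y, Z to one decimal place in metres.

X -1060417.7 m, Y 3048736.5 m, Z -5482588.0 m

WGS84: a = 6378137 m, e² = 0.006694380; N(φ) = a/√(1−e²sin²φ) = 6394104.931 m.
X = (N+h)·cosφ·cosλ = -1060417.668 m; Y = (N+h)·cosφ·sinλ = 3048736.470 m; Z = (N(1−e²)+h)·sinφ = -5482587.975 m.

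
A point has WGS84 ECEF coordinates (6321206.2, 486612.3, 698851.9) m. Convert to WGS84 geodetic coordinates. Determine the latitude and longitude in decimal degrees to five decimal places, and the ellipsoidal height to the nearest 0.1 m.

lat 6.33240°, lon 4.40200°, h 430.6 m

λ = atan2(Y, X) = 4.40200029°; p = √(X²+Y²) = 6339908.5 m.
Bowring's method on WGS84 (a = 6378137 m, b = 6356752.314 m) gives φ = 6.33240019°, h = 430.601 m.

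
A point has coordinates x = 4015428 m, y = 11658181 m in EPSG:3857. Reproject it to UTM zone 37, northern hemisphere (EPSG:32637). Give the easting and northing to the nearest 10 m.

Web Mercator inverse (R = 6378137 m) → φ = 71.73439912°, λ = 36.07120345°.
UTM 37N forward: E = 397581.241 m, N = 7961793.794 m.

E 397580 m, N 7961790 m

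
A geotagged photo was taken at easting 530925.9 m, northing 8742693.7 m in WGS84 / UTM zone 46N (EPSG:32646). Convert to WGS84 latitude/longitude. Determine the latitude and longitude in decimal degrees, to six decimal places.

lat 78.752200°, lon 94.420402°

Zone 46N: λ₀ = 93°, k₀ = 0.9996, false easting 500000 m.
Meridian distance M = (N − FN)/k₀ = 8746192.2 m.
Inverse transverse Mercator on WGS84 gives φ = 78.75219982°, λ = 94.42040181°.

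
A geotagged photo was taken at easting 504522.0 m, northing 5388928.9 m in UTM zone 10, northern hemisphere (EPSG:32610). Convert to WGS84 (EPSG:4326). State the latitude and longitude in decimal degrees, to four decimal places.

Zone 10N: λ₀ = -123°, k₀ = 0.9996, false easting 500000 m.
Meridian distance M = (N − FN)/k₀ = 5391085.3 m.
Inverse transverse Mercator on WGS84 gives φ = 48.65340012°, λ = -122.93860040°.

lat 48.6534°, lon -122.9386°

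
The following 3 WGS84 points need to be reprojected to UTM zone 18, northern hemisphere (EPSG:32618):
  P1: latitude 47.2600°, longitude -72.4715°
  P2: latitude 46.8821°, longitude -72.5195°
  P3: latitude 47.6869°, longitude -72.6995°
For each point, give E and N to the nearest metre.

P1: E 691291 m, N 5237159 m; P2: E 688992 m, N 5195050 m; P3: E 672638 m, N 5284065 m

UTM zone 18N: λ₀ = -75°, k₀ = 0.9996.
P1 (47.2600°, -72.4715°) → (691291.334, 5237158.604) m.
P2 (46.8821°, -72.5195°) → (688992.067, 5195049.579) m.
P3 (47.6869°, -72.6995°) → (672638.439, 5284064.975) m.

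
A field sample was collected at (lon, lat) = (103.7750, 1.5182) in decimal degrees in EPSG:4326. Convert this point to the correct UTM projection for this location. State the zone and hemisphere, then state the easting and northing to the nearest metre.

Zone 48N: E 363725 m, N 167846 m

Longitude 103.7750° lies in the 6° band [102°, 108°), giving zone 48; latitude is north of the equator, so 48N.
Zone 48 central meridian λ₀ = 6×48 − 183 = 105°; Δλ = -1.2250°.
Transverse Mercator on WGS84 with k₀ = 0.9996 gives E = 363725.263 m, N = 167845.712 m.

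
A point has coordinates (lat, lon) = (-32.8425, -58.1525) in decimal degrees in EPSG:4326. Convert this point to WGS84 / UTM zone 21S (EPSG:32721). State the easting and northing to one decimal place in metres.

E 392144.4 m, N 6365585.0 m

Zone 21 central meridian λ₀ = 6×21 − 183 = -57°; Δλ = -1.1525°.
Transverse Mercator on WGS84 with k₀ = 0.9996 gives E = 392144.355 m, N = 6365584.956 m.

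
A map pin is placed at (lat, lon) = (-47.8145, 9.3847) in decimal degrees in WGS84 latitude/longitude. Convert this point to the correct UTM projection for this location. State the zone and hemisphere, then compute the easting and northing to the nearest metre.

Longitude 9.3847° lies in the 6° band [6°, 12°), giving zone 32; latitude is south of the equator, so 32S.
Zone 32 central meridian λ₀ = 6×32 − 183 = 9°; Δλ = +0.3847°.
Transverse Mercator on WGS84 with k₀ = 0.9996 gives E = 528799.593 m, N = 4704245.354 m.

Zone 32S: E 528800 m, N 4704245 m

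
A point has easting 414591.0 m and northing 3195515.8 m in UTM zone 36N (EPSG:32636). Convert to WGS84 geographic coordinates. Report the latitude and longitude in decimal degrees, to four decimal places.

Zone 36N: λ₀ = 33°, k₀ = 0.9996, false easting 500000 m.
Meridian distance M = (N − FN)/k₀ = 3196794.5 m.
Inverse transverse Mercator on WGS84 gives φ = 28.88460034°, λ = 32.12409972°.

lat 28.8846°, lon 32.1241°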